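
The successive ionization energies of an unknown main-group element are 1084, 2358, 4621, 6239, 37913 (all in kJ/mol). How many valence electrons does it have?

Look for the largest jump between consecutive ionization energies: IE5/IE4 ≈ 6.1, far larger than any earlier ratio.
That jump marks the point where a core electron is being removed. So the atom has 4 valence electrons.

4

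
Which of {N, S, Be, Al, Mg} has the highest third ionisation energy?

Consider each +2 ion: N²⁺ still has 3 valence electrons; S²⁺ still has 4 valence electrons; Be²⁺ is the bare [He] core; Al²⁺ still has 1 valence electron; Mg²⁺ is the bare [Ne] core.
Pulling an electron out of a noble-gas core costs far more than removing a remaining valence electron, so Mg and Be sit at the high end of IE_3.
Valence configurations: N²⁺ [He]2s²2p¹, S²⁺ [Ne]3s²3p², Al²⁺ [Ne]3s¹.
Tabulated IE_3 (kJ/mol): N 4578, S 3357, Be 14849, Al 2745, Mg 7733.
Putting it together, IE_3: Al < S < N < Mg < Be.

Be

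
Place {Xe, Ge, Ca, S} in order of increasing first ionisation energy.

Ca, Ge, S, Xe

S is in period 3, group 16; Ca is in period 4, group 2; Ge is in period 4, group 14; Xe is in period 5, group 18.
IE₁ increases left→right with effective nuclear charge and decreases top→bottom as the valence shell moves farther out.
Neither a single period nor a single group — weigh both effects.
Ge > Ca: both are in period 4; the period trend gives Ge the larger value.
S > Ge: both effects reinforce here, so S is clearly the higher of the two.
Xe > S: period and group pull opposite ways; the across-period shift dominates (1170 vs 1000 kJ/mol).
For reference (kJ/mol): S 1000, Ca 590, Ge 762, Xe 1170.
So from lowest to highest: Ca < Ge < S < Xe.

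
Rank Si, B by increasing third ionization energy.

Si < B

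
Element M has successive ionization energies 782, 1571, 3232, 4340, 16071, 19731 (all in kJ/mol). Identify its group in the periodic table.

Group 14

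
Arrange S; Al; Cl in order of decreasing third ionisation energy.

Consider each +2 ion: S²⁺ still has 4 valence electrons; Al²⁺ still has 1 valence electron; Cl²⁺ still has 5 valence electrons.
All are still removing valence electrons, so compare the +2 ions as you would atoms: IE_3 generally rises across a period (higher Z_eff) and falls down a group (larger shell), subject to the usual subshell exceptions.
Valence configurations: S²⁺ [Ne]3s²3p², Al²⁺ [Ne]3s¹, Cl²⁺ [Ne]3s²3p³.
Tabulated IE_3 (kJ/mol): S 3357, Al 2745, Cl 3822.
Hence IE_3: Al < S < Cl.

Cl > S > Al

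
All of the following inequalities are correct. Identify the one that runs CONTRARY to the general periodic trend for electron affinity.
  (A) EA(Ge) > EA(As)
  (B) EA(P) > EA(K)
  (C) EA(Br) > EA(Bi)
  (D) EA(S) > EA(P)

(A)

The general trend: electron affinity increases across a period and decreases down a group.
(A) Ge (period 4, group 14) vs As (period 4, group 15): the stated order contradicts the simple trend.
(B) P (period 3, group 15) vs K (period 4, group 1): the stated order agrees with the simple trend.
(C) Br (period 4, group 17) vs Bi (period 6, group 15): the stated order agrees with the simple trend.
(D) S (period 3, group 16) vs P (period 3, group 15): the stated order agrees with the simple trend.
The exception is (A): adding an electron to As's half-filled 4p³ is unfavourable, so Ge (4p²) has the more exothermic EA.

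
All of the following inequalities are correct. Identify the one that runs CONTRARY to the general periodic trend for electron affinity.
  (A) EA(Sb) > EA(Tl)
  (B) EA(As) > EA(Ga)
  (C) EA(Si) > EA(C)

(C)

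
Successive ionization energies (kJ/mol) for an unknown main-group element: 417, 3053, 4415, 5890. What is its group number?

Group 1

Look for the largest jump between consecutive ionization energies: IE2/IE1 ≈ 7.3, far larger than any earlier ratio.
That jump marks the point where a core electron is being removed. So the atom has 1 valence electron.
A main-group element with 1 valence electron is in group 1.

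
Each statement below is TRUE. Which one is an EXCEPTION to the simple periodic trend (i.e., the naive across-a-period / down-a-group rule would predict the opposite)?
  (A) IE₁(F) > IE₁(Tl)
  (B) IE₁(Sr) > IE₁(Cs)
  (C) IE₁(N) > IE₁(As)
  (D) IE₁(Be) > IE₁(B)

The general trend: first ionisation energy increases across a period and decreases down a group.
(A) F (period 2, group 17) vs Tl (period 6, group 13): the stated order agrees with the simple trend.
(B) Sr (period 5, group 2) vs Cs (period 6, group 1): the stated order agrees with the simple trend.
(C) N (period 2, group 15) vs As (period 4, group 15): the stated order agrees with the simple trend.
(D) Be (period 2, group 2) vs B (period 2, group 13): the stated order contradicts the simple trend.
The exception is (D): removing B's lone 2p electron is easier than breaking Be's filled 2s².

(D)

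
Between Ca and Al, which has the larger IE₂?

The second ionization energy removes an electron from the +1 ion. For each element: Ca⁺ still has 1 valence electron; Al⁺ still has 2 valence electrons.
All are still removing valence electrons, so compare the +1 ions as you would atoms: IE_2 generally rises across a period (higher Z_eff) and falls down a group (larger shell), subject to the usual subshell exceptions.
Valence configurations: Ca⁺ [Ar]4s¹, Al⁺ [Ne]3s².
Approximate IE_2 values (kJ/mol): Ca 1145, Al 1817.
Putting it together, IE_2: Ca < Al.

Al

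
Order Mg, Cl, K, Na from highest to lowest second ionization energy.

Consider each +1 ion: Mg⁺ still has 1 valence electron; Cl⁺ still has 6 valence electrons; K⁺ is the bare [Ar] core; Na⁺ is the bare [Ne] core.
Pulling an electron out of a noble-gas core costs far more than removing a remaining valence electron, so K and Na sit at the high end of IE_2.
Valence configurations: Mg⁺ [Ne]3s¹, Cl⁺ [Ne]3s²3p⁴.
The numbers (kJ/mol): Mg 1451, Cl 2298, K 3052, Na 4562.
Overall IE_2 order: Mg < Cl < K < Na.

Na > K > Cl > Mg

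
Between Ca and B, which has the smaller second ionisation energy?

Ca

Consider each +1 ion: Ca⁺ still has 1 valence electron; B⁺ still has 2 valence electrons.
All are still removing valence electrons, so compare the +1 ions as you would atoms: IE_2 generally rises across a period (higher Z_eff) and falls down a group (larger shell), subject to the usual subshell exceptions.
Valence configurations: Ca⁺ [Ar]4s¹, B⁺ [He]2s².
The numbers (kJ/mol): Ca 1145, B 2427.
Hence IE_2: Ca < B.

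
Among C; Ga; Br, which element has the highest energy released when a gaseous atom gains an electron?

Br

Electron affinity generally becomes more exothermic across a period toward the halogens and less exothermic down a group.
Here both period and group differ, so the two effects have to be weighed against each other.
C > Ga: relative to Ga, both the across-period and down-group shifts push C's electron affinity up.
Br > C: period and group pull opposite ways; the across-period shift dominates (325 vs 122 kJ/mol).
Approximate values (kJ/mol): C 122, Ga 29, Br 325.
The highest energy released when a gaseous atom gains an electron among these belongs to Br.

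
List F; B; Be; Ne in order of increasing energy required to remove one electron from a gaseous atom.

Removing the outermost electron gets harder across a period and easier down a group.
All lie in period 2; the across-period trend (first ionization energy increases left to right) applies, with the exception below.
Note the exception: Be has a higher first ionization energy than B, contrary to the simple trend — removing B's lone 2p electron is easier than breaking Be's filled 2s².
Approximate values (kJ/mol): Be 900, B 801, F 1681, Ne 2081.
So from lowest to highest: B < Be < F < Ne.

B, Be, F, Ne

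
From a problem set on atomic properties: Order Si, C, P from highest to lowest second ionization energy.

C, P, Si

Consider each +1 ion: Si⁺ still has 3 valence electrons; C⁺ still has 3 valence electrons; P⁺ still has 4 valence electrons.
All are still removing valence electrons, so compare the +1 ions as you would atoms: IE_2 generally rises across a period (higher Z_eff) and falls down a group (larger shell), subject to the usual subshell exceptions.
Valence configurations: Si⁺ [Ne]3s²3p¹, C⁺ [He]2s²2p¹, P⁺ [Ne]3s²3p².
The numbers (kJ/mol): Si 1577, C 2353, P 1907.
So the second ionization energies run Si < P < C.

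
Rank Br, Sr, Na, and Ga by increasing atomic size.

Br, Ga, Na, Sr

Na is in period 3, group 1; Ga is in period 4, group 13; Br is in period 4, group 17; Sr is in period 5, group 2.
Moving right in a period, electrons are added to the same shell under a stronger nuclear pull, so atoms get smaller; moving down, a new shell is opened and atoms get larger.
Here both period and group differ, so the two effects have to be weighed against each other.
Ga > Br: both are in period 4; the period trend gives Ga the larger value.
Na > Ga: the two effects oppose for this pair; the across-period effect wins (155 vs 124 pm).
Sr > Na: period and group pull opposite ways; the down-group shift dominates (185 vs 155 pm).
For reference (pm): Na 155, Ga 124, Br 114, Sr 185.
So from smallest to largest: Br < Ga < Na < Sr.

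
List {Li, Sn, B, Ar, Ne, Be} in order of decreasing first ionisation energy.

Ne > Ar > Be > B > Sn > Li

Li is in period 2, group 1; Be is in period 2, group 2; B is in period 2, group 13; Ne is in period 2, group 18; Ar is in period 3, group 18; Sn is in period 5, group 14.
Removing the outermost electron gets harder across a period and easier down a group.
Here both period and group differ, so the two effects have to be weighed against each other.
Sn > Li: the two effects oppose for this pair; the across-period effect wins (709 vs 520 kJ/mol).
B > Sn: the two effects oppose for this pair; the down-group effect wins (801 vs 709 kJ/mol).
Be > B: this pair runs against the simple trend — see the exception note.
Ar > Be: period and group pull opposite ways; the across-period shift dominates (1521 vs 900 kJ/mol).
Ne > Ar: they share group 18; the group trend gives Ne the larger value.
Note the exception: Be has a higher first ionization energy than B, contrary to the simple trend — removing B's lone 2p electron is easier than breaking Be's filled 2s².
For reference (kJ/mol): Li 520, Be 900, B 801, Ne 2081, Ar 1521, Sn 709.
So from highest to lowest: Ne > Ar > Be > B > Sn > Li.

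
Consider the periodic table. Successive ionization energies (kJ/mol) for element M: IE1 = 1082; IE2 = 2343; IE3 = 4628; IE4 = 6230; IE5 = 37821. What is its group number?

Look for the largest jump between consecutive ionization energies: IE5/IE4 ≈ 6.1, far larger than any earlier ratio.
That jump marks the point where a core electron is being removed. So the atom has 4 valence electrons.
A main-group element with 4 valence electrons is in group 14.

Group 14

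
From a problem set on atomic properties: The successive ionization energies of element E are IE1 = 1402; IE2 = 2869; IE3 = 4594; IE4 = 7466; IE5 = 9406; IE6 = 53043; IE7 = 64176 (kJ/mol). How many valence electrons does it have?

Look for the largest jump between consecutive ionization energies: IE6/IE5 ≈ 5.6, far larger than any earlier ratio.
That jump marks the point where a core electron is being removed. So the atom has 5 valence electrons.

5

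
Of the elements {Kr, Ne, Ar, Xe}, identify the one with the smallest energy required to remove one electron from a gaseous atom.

Ne is in period 2, group 18; Ar is in period 3, group 18; Kr is in period 4, group 18; Xe is in period 5, group 18.
First ionization energy rises across a period (greater Z_eff holds electrons more tightly) and falls down a group (valence electrons are farther from the nucleus).
All are in group 18, so first ionization energy increases up the group.
The smallest energy required to remove one electron from a gaseous atom among these belongs to Xe.

Xe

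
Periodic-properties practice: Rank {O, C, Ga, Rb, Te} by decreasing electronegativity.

O, C, Te, Ga, Rb

C is in period 2, group 14; O is in period 2, group 16; Ga is in period 4, group 13; Rb is in period 5, group 1; Te is in period 5, group 16.
Atoms toward the upper right of the periodic table pull bonding electrons most strongly.
Neither a single period nor a single group — weigh both effects.
Ga > Rb: both effects reinforce here, so Ga is clearly the higher of the two.
Te > Ga: the two effects oppose for this pair; the across-period effect wins (2.10 vs 1.81).
C > Te: the two effects oppose for this pair; the down-group effect wins (2.55 vs 2.10).
O > C: O lies to the right of C in period 2, so the across-period effect alone puts O higher.
Approximate values (Pauling): C 2.55, O 3.44, Ga 1.81, Rb 0.82, Te 2.10.
So from highest to lowest: O > C > Te > Ga > Rb.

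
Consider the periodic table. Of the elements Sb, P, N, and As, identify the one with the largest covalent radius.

N is in period 2, group 15; P is in period 3, group 15; As is in period 4, group 15; Sb is in period 5, group 15.
Across a period the added protons contract the valence shell; down a group each new principal shell makes the atom larger.
All are in group 15, so atomic radius increases down the group.
The largest covalent radius among these belongs to Sb.

Sb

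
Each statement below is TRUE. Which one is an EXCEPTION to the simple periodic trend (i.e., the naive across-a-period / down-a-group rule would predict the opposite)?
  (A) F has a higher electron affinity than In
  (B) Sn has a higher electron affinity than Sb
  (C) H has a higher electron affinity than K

(B)

The general trend: electron affinity increases across a period and decreases down a group.
(A) F (period 2, group 17) vs In (period 5, group 13): the stated order agrees with the simple trend.
(B) Sn (period 5, group 14) vs Sb (period 5, group 15): the stated order contradicts the simple trend.
(C) H (period 1, group 1) vs K (period 4, group 1): the stated order agrees with the simple trend.
The exception is (B): adding an electron to Sb's half-filled 5p³ is unfavourable, so Sn has the more exothermic EA.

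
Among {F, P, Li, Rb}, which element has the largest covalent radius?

Li is in period 2, group 1; F is in period 2, group 17; P is in period 3, group 15; Rb is in period 5, group 1.
Radius decreases left→right (rising Z_eff, same n) and increases top→bottom (higher n).
These span different periods and groups, so the two trends combine.
P > F: relative to F, both the across-period and down-group shifts push P's atomic radius up.
Li > P: the two effects oppose for this pair; the across-period effect wins (133 vs 111 pm).
Rb > Li: Rb sits below Li in group 1, so the down-group effect alone puts Rb larger.
Tabulated atomic radius (pm): Li 133, F 64, P 111, Rb 210.
The largest covalent radius among these belongs to Rb.

Rb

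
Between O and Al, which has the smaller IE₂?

Al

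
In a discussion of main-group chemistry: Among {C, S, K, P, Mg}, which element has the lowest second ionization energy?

The second ionization energy removes an electron from the +1 ion. For each element: C⁺ still has 3 valence electrons; S⁺ still has 5 valence electrons; K⁺ is the bare [Ar] core; P⁺ still has 4 valence electrons; Mg⁺ still has 1 valence electron.
Breaking into a closed-shell core is much more expensive than removing a leftover valence electron — K has the largest IE_2 here.
Valence configurations: C⁺ [He]2s²2p¹, S⁺ [Ne]3s²3p³, P⁺ [Ne]3s²3p², Mg⁺ [Ne]3s¹.
Tabulated IE_2 (kJ/mol): C 2353, S 2252, K 3052, P 1907, Mg 1451.
So the second ionization energies run Mg < P < S < C < K.

Mg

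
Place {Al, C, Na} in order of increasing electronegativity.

Na < Al < C

C is in period 2, group 14; Na is in period 3, group 1; Al is in period 3, group 13.
EN rises left→right (higher Z_eff, smaller atoms) and falls top→bottom (larger, more shielded atoms).
Here both period and group differ, so the two effects have to be weighed against each other.
Al > Na: both are in period 3; the period trend gives Al the larger value.
C > Al: relative to Al, both the across-period and down-group shifts push C's electronegativity up.
For reference (Pauling): C 2.55, Na 0.93, Al 1.61.
So from lowest to highest: Na < Al < C.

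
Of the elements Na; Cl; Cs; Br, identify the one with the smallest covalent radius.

Na is in period 3, group 1; Cl is in period 3, group 17; Br is in period 4, group 17; Cs is in period 6, group 1.
Radius decreases left→right (rising Z_eff, same n) and increases top→bottom (higher n).
Here both period and group differ, so the two effects have to be weighed against each other.
Br > Cl: they share group 17; the group trend gives Br the larger value.
Na > Br: the two effects oppose for this pair; the across-period effect wins (155 vs 114 pm).
Cs > Na: they share group 1; the group trend gives Cs the larger value.
For reference (pm): Na 155, Cl 99, Br 114, Cs 232.
The smallest covalent radius among these belongs to Cl.

Cl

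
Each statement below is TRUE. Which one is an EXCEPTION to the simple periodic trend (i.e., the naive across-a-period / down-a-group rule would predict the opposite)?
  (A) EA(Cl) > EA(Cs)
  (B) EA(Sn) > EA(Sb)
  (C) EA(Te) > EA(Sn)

(B)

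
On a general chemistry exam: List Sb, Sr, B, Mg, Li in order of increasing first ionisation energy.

Li is in period 2, group 1; B is in period 2, group 13; Mg is in period 3, group 2; Sr is in period 5, group 2; Sb is in period 5, group 15.
Removing the outermost electron gets harder across a period and easier down a group.
Neither a single period nor a single group — weigh both effects.
Sr > Li: period and group pull opposite ways; the across-period shift dominates (550 vs 520 kJ/mol).
Mg > Sr: they share group 2; the group trend gives Mg the larger value.
B > Mg: both effects reinforce here, so B is clearly the higher of the two.
Sb > B: the two effects oppose for this pair; the across-period effect wins (831 vs 801 kJ/mol).
Tabulated first ionization energy (kJ/mol): Li 520, B 801, Mg 738, Sr 550, Sb 831.
So from lowest to highest: Li < Sr < Mg < B < Sb.

Li < Sr < Mg < B < Sb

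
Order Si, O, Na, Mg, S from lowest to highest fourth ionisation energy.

After 3 electrons have been removed, what remains? Si³⁺ still has 1 valence electron; O³⁺ still has 3 valence electrons; Na³⁺ is already 2 electrons into the core; Mg³⁺ is already 1 electron into the core; S³⁺ still has 3 valence electrons.
Core electrons are held far more tightly than valence electrons, so Na and Mg top the IE_4 order.
Valence configurations: Si³⁺ [Ne]3s¹, O³⁺ [He]2s²2p¹, S³⁺ [Ne]3s²3p¹.
Tabulated IE_4 (kJ/mol): Si 4356, O 7469, Na 9543, Mg 10543, S 4556.
So the fourth ionization energies run Si < S < O < Na < Mg.

Si < S < O < Na < Mg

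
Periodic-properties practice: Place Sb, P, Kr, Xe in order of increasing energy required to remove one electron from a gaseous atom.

Sb < P < Xe < Kr

Across a period the outer electron is held more tightly (higher IE₁); down a group it sits in a higher shell, more shielded, and comes off more easily.
Here both period and group differ, so the two effects have to be weighed against each other.
P > Sb: they share group 15; the group trend gives P the larger value.
Xe > P: the two effects oppose for this pair; the across-period effect wins (1170 vs 1012 kJ/mol).
Kr > Xe: Kr sits above Xe in group 18, so the down-group effect alone puts Kr higher.
Tabulated first ionization energy (kJ/mol): P 1012, Kr 1351, Sb 831, Xe 1170.
So from lowest to highest: Sb < P < Xe < Kr.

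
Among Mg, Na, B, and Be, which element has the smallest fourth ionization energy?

Na

The fourth ionization energy removes an electron from the +3 ion. For each element: Mg³⁺ is already 1 electron into the core; Na³⁺ is already 2 electrons into the core; B³⁺ is the bare [He] core; Be³⁺ is already 1 electron into the core.
All of these are removing an electron from a noble-gas core or deeper; the smaller core (lower principal quantum number) is held far more tightly, and within a period the higher nuclear charge binds the same core more tightly.
Tabulated IE_4 (kJ/mol): Mg 10543, Na 9543, B 25026, Be 21007.
Hence IE_4: Na < Mg < Be < B.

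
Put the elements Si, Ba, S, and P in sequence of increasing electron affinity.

EA tends to increase across a period and decrease down a group, though the pattern is less regular than for IE or radius.
Here both period and group differ, so the two effects have to be weighed against each other.
P > Ba: relative to Ba, both the across-period and down-group shifts push P's electron affinity up.
Si > P: this pair runs against the simple trend — see the exception note.
S > Si: S lies to the right of Si in period 3, so the across-period effect alone puts S higher.
Note the exception: Si has a higher electron affinity than P, contrary to the simple trend — adding an electron to P's half-filled 3p³ is unfavourable, so Si (3p²) has the more exothermic EA.
Tabulated electron affinity (kJ/mol): Si 134, P 72, S 200, Ba 14.
So from lowest to highest: Ba < P < Si < S.

Ba < P < Si < S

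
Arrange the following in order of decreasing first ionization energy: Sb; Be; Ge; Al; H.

H, Be, Sb, Ge, Al

H is in period 1, group 1; Be is in period 2, group 2; Al is in period 3, group 13; Ge is in period 4, group 14; Sb is in period 5, group 15.
IE₁ increases left→right with effective nuclear charge and decreases top→bottom as the valence shell moves farther out.
A diagonal step moves right (one effect) and down (the opposite effect) at once.
Ge > Al: period and group pull opposite ways; the across-period shift dominates (762 vs 578 kJ/mol).
Sb > Ge: period and group pull opposite ways; the across-period shift dominates (831 vs 762 kJ/mol).
Be > Sb: period and group pull opposite ways; the down-group shift dominates (900 vs 831 kJ/mol).
H > Be: period and group pull opposite ways; the down-group shift dominates (1312 vs 900 kJ/mol).
Tabulated first ionization energy (kJ/mol): H 1312, Be 900, Al 578, Ge 762, Sb 831.
So from highest to lowest: H > Be > Sb > Ge > Al.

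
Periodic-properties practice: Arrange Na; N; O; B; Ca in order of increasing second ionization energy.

Consider each +1 ion: Na⁺ is the bare [Ne] core; N⁺ still has 4 valence electrons; O⁺ still has 5 valence electrons; B⁺ still has 2 valence electrons; Ca⁺ still has 1 valence electron.
Pulling an electron out of a noble-gas core costs far more than removing a remaining valence electron, so Na sits at the high end of IE_2.
Valence configurations: N⁺ [He]2s²2p², O⁺ [He]2s²2p³, B⁺ [He]2s², Ca⁺ [Ar]4s¹.
Approximate IE_2 values (kJ/mol): Na 4562, N 2856, O 3388, B 2427, Ca 1145.
Putting it together, IE_2: Ca < B < N < O < Na.

Ca < B < N < O < Na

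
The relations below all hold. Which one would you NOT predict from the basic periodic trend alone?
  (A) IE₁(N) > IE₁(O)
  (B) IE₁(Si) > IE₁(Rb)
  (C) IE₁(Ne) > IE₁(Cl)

(A)

The general trend: first ionisation energy increases across a period and decreases down a group.
(A) N (period 2, group 15) vs O (period 2, group 16): the stated order contradicts the simple trend.
(B) Si (period 3, group 14) vs Rb (period 5, group 1): the stated order agrees with the simple trend.
(C) Ne (period 2, group 18) vs Cl (period 3, group 17): the stated order agrees with the simple trend.
The exception is (A): pairing an electron in O's 2p⁴ costs repulsion energy, so O ionizes more easily than half-filled N (2p³).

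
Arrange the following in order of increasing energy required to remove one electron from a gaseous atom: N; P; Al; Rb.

Rb < Al < P < N

Removing the outermost electron gets harder across a period and easier down a group.
Here both period and group differ, so the two effects have to be weighed against each other.
Al > Rb: relative to Rb, both the across-period and down-group shifts push Al's first ionization energy up.
P > Al: P lies to the right of Al in period 3, so the across-period effect alone puts P higher.
N > P: they share group 15; the group trend gives N the larger value.
For reference (kJ/mol): N 1402, Al 578, P 1012, Rb 403.
So from lowest to highest: Rb < Al < P < N.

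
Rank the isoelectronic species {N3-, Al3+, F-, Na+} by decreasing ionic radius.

N3- > F- > Na+ > Al3+

All of these have 10 electrons, so size is governed by nuclear charge alone: the more protons, the stronger the pull on the same electron cloud, and the smaller the ion.
Nuclear charges: Al3+ (Z=13), Na+ (Z=11), F- (Z=9), N3- (Z=7).
Largest to smallest: N3- > F- > Na+ > Al3+.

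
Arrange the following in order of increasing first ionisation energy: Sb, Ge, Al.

Al < Ge < Sb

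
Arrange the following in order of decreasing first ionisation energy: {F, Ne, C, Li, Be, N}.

Ne > F > N > C > Be > Li

Li is in period 2, group 1; Be is in period 2, group 2; C is in period 2, group 14; N is in period 2, group 15; F is in period 2, group 17; Ne is in period 2, group 18.
Across a period the outer electron is held more tightly (higher IE₁); down a group it sits in a higher shell, more shielded, and comes off more easily.
All lie in period 2, so first ionization energy increases left to right.
So from highest to lowest: Ne > F > N > C > Be > Li.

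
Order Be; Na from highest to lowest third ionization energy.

Be > Na

After 2 electrons have been removed, what remains? Be²⁺ is the bare [He] core; Na²⁺ is already 1 electron into the core.
All of these are removing an electron from a noble-gas core or deeper; the smaller core (lower principal quantum number) is held far more tightly, and within a period the higher nuclear charge binds the same core more tightly.
Tabulated IE_3 (kJ/mol): Be 14849, Na 6910.
Putting it together, IE_3: Na < Be.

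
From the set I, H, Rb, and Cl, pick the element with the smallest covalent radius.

H

H is in period 1, group 1; Cl is in period 3, group 17; Rb is in period 5, group 1; I is in period 5, group 17.
Moving right in a period, electrons are added to the same shell under a stronger nuclear pull, so atoms get smaller; moving down, a new shell is opened and atoms get larger.
Here both period and group differ, so the two effects have to be weighed against each other.
Cl > H: period and group pull opposite ways; the down-group shift dominates (99 vs 32 pm).
I > Cl: they share group 17; the group trend gives I the larger value.
Rb > I: both are in period 5; the period trend gives Rb the larger value.
Tabulated atomic radius (pm): H 32, Cl 99, Rb 210, I 133.
The smallest covalent radius among these belongs to H.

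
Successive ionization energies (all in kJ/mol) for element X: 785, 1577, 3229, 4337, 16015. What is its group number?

Group 14

Look for the largest jump between consecutive ionization energies: IE5/IE4 ≈ 3.7, far larger than any earlier ratio.
That jump marks the point where a core electron is being removed. So the atom has 4 valence electrons.
A main-group element with 4 valence electrons is in group 14.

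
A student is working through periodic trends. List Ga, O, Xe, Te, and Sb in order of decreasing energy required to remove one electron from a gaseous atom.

O is in period 2, group 16; Ga is in period 4, group 13; Sb is in period 5, group 15; Te is in period 5, group 16; Xe is in period 5, group 18.
First ionization energy rises across a period (greater Z_eff holds electrons more tightly) and falls down a group (valence electrons are farther from the nucleus).
These span different periods and groups, so the two trends combine.
Sb > Ga: the two effects oppose for this pair; the across-period effect wins (831 vs 579 kJ/mol).
Te > Sb: Te lies to the right of Sb in period 5, so the across-period effect alone puts Te higher.
Xe > Te: both are in period 5; the period trend gives Xe the larger value.
O > Xe: period and group pull opposite ways; the down-group shift dominates (1314 vs 1170 kJ/mol).
Approximate values (kJ/mol): O 1314, Ga 579, Sb 831, Te 869, Xe 1170.
So from highest to lowest: O > Xe > Te > Sb > Ga.

O, Xe, Te, Sb, Ga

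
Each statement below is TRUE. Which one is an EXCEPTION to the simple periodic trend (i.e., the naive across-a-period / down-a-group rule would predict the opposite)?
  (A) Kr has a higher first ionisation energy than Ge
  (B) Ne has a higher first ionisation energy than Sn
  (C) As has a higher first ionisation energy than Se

(C)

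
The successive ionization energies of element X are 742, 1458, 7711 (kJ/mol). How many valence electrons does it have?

2

Look for the largest jump between consecutive ionization energies: IE3/IE2 ≈ 5.3, far larger than any earlier ratio.
That jump marks the point where a core electron is being removed. So the atom has 2 valence electrons.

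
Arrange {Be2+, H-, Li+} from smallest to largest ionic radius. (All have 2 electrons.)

Be2+ < Li+ < H-

All of these have 2 electrons, so size is governed by nuclear charge alone: the more protons, the stronger the pull on the same electron cloud, and the smaller the ion.
Nuclear charges: Be2+ (Z=4), Li+ (Z=3), H- (Z=1).
Smallest to largest: Be2+ < Li+ < H-.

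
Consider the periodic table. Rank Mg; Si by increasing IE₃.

The third ionization energy removes an electron from the +2 ion. For each element: Mg²⁺ is the bare [Ne] core; Si²⁺ still has 2 valence electrons.
Pulling an electron out of a noble-gas core costs far more than removing a remaining valence electron, so Mg sits at the high end of IE_3.
Tabulated IE_3 (kJ/mol): Mg 7733, Si 3232.
Overall IE_3 order: Si < Mg.

Si, Mg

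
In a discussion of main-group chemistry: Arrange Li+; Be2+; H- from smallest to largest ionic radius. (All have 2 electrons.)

All of these have 2 electrons, so size is governed by nuclear charge alone: the more protons, the stronger the pull on the same electron cloud, and the smaller the ion.
Nuclear charges: Be2+ (Z=4), Li+ (Z=3), H- (Z=1).
Smallest to largest: Be2+ < Li+ < H-.

Be2+, Li+, H-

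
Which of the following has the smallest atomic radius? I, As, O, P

O

Atomic radius shrinks across a period as nuclear charge pulls the same shell inward, and grows down a group as new shells are added.
These span different periods and groups, so the two trends combine.
P > O: relative to O, both the across-period and down-group shifts push P's atomic radius up.
As > P: they share group 15; the group trend gives As the larger value.
I > As: period and group pull opposite ways; the down-group shift dominates (133 vs 121 pm).
Approximate values (pm): O 63, P 111, As 121, I 133.
The smallest atomic radius among these belongs to O.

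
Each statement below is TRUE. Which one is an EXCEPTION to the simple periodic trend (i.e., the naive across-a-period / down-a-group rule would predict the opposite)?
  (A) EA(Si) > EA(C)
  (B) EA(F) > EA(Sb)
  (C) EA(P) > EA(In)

(A)

The general trend: electron affinity increases across a period and decreases down a group.
(A) Si (period 3, group 14) vs C (period 2, group 14): the stated order contradicts the simple trend.
(B) F (period 2, group 17) vs Sb (period 5, group 15): the stated order agrees with the simple trend.
(C) P (period 3, group 15) vs In (period 5, group 13): the stated order agrees with the simple trend.
The exception is (A): Si's larger, more diffuse 3p orbitals accept an added electron slightly more readily than C's compact 2p.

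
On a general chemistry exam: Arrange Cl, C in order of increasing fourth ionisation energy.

Cl < C

After 3 electrons have been removed, what remains? Cl³⁺ still has 4 valence electrons; C³⁺ still has 1 valence electron.
All are still removing valence electrons, so compare the +3 ions as you would atoms: IE_4 generally rises across a period (higher Z_eff) and falls down a group (larger shell), subject to the usual subshell exceptions.
Valence configurations: Cl³⁺ [Ne]3s²3p², C³⁺ [He]2s¹.
The numbers (kJ/mol): Cl 5159, C 6223.
So the fourth ionization energies run Cl < C.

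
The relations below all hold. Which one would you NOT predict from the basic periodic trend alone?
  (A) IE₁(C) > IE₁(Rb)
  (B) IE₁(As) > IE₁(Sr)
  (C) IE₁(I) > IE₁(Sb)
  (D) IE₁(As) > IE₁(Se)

(D)

The general trend: first ionization energy increases across a period and decreases down a group.
(A) C (period 2, group 14) vs Rb (period 5, group 1): the stated order agrees with the simple trend.
(B) As (period 4, group 15) vs Sr (period 5, group 2): the stated order agrees with the simple trend.
(C) I (period 5, group 17) vs Sb (period 5, group 15): the stated order agrees with the simple trend.
(D) As (period 4, group 15) vs Se (period 4, group 16): the stated order contradicts the simple trend.
The exception is (D): Se (4p⁴) ionizes more easily than half-filled As (4p³).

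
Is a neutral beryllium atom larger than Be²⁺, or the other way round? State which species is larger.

Be

Forming Be²⁺ removes 2 electrons from Be. Fewer electrons for the same nuclear charge means less shielding and a higher Z_eff on the remaining electrons, and for main-group metals the entire outer shell is lost.
A cation is smaller than its parent atom: Be²⁺ < Be.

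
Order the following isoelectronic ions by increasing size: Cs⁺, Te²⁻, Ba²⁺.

All of these have 54 electrons, so size is governed by nuclear charge alone: the more protons, the stronger the pull on the same electron cloud, and the smaller the ion.
Nuclear charges: Ba²⁺ (Z=56), Cs⁺ (Z=55), Te²⁻ (Z=52).
Smallest to largest: Ba²⁺ < Cs⁺ < Te²⁻.

Ba²⁺, Cs⁺, Te²⁻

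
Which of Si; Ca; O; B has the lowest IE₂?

Ca

IE_2 is the cost of taking one more electron from the +1 cation: Si⁺ still has 3 valence electrons; Ca⁺ still has 1 valence electron; O⁺ still has 5 valence electrons; B⁺ still has 2 valence electrons.
All are still removing valence electrons, so compare the +1 ions as you would atoms: IE_2 generally rises across a period (higher Z_eff) and falls down a group (larger shell), subject to the usual subshell exceptions.
Valence configurations: Si⁺ [Ne]3s²3p¹, Ca⁺ [Ar]4s¹, O⁺ [He]2s²2p³, B⁺ [He]2s².
The numbers (kJ/mol): Si 1577, Ca 1145, O 3388, B 2427.
Putting it together, IE_2: Ca < Si < B < O.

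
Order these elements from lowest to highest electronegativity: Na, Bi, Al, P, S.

Na is in period 3, group 1; Al is in period 3, group 13; P is in period 3, group 15; S is in period 3, group 16; Bi is in period 6, group 15.
Atoms toward the upper right of the periodic table pull bonding electrons most strongly.
Neither a single period nor a single group — weigh both effects.
Al > Na: Al lies to the right of Na in period 3, so the across-period effect alone puts Al higher.
Bi > Al: the two effects oppose for this pair; the across-period effect wins (2.02 vs 1.61).
P > Bi: they share group 15; the group trend gives P the larger value.
S > P: both are in period 3; the period trend gives S the larger value.
Tabulated electronegativity (Pauling): Na 0.93, Al 1.61, P 2.19, S 2.58, Bi 2.02.
So from lowest to highest: Na < Al < Bi < P < S.

Na, Al, Bi, P, S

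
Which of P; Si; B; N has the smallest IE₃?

P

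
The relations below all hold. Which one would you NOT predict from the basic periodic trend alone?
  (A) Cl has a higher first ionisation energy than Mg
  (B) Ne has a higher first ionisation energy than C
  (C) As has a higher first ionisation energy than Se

The general trend: first ionisation energy increases across a period and decreases down a group.
(A) Cl (period 3, group 17) vs Mg (period 3, group 2): the stated order agrees with the simple trend.
(B) Ne (period 2, group 18) vs C (period 2, group 14): the stated order agrees with the simple trend.
(C) As (period 4, group 15) vs Se (period 4, group 16): the stated order contradicts the simple trend.
The exception is (C): Se (4p⁴) ionizes more easily than half-filled As (4p³).

(C)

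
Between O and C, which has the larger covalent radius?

Atomic radius shrinks across a period as nuclear charge pulls the same shell inward, and grows down a group as new shells are added.
All lie in period 2, so atomic radius increases right to left.
So C has the larger covalent radius (C > O).

C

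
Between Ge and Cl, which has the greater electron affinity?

Cl

Cl is in period 3, group 17; Ge is in period 4, group 14.
Adding an electron releases more energy for atoms nearer the top right (short of the noble gases).
These span different periods and groups, so the two trends combine.
Cl > Ge: both effects reinforce here, so Cl is clearly the higher of the two.
Tabulated electron affinity (kJ/mol): Cl 349, Ge 119.
So Cl has the greater electron affinity (Cl > Ge).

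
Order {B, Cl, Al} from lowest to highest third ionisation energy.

The third ionization energy removes an electron from the +2 ion. For each element: B²⁺ still has 1 valence electron; Cl²⁺ still has 5 valence electrons; Al²⁺ still has 1 valence electron.
All are still removing valence electrons, so compare the +2 ions as you would atoms: IE_3 generally rises across a period (higher Z_eff) and falls down a group (larger shell), subject to the usual subshell exceptions.
Valence configurations: B²⁺ [He]2s¹, Cl²⁺ [Ne]3s²3p³, Al²⁺ [Ne]3s¹.
Approximate IE_3 values (kJ/mol): B 3660, Cl 3822, Al 2745.
So the third ionization energies run Al < B < Cl.

Al < B < Cl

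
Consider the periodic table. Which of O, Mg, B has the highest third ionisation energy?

Mg

The third ionization energy removes an electron from the +2 ion. For each element: O²⁺ still has 4 valence electrons; Mg²⁺ is the bare [Ne] core; B²⁺ still has 1 valence electron.
Pulling an electron out of a noble-gas core costs far more than removing a remaining valence electron, so Mg sits at the high end of IE_3.
Valence configurations: O²⁺ [He]2s²2p², B²⁺ [He]2s¹.
Tabulated IE_3 (kJ/mol): O 5300, Mg 7733, B 3660.
Hence IE_3: B < O < Mg.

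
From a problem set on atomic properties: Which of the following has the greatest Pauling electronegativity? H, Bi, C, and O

O

Smaller atoms with higher effective nuclear charge are more electronegative.
Neither a single period nor a single group — weigh both effects.
H > Bi: the two effects oppose for this pair; the down-group effect wins (2.20 vs 2.02).
C > H: period and group pull opposite ways; the across-period shift dominates (2.55 vs 2.20).
O > C: both are in period 2; the period trend gives O the larger value.
Tabulated electronegativity (Pauling): H 2.20, C 2.55, O 3.44, Bi 2.02.
The greatest Pauling electronegativity among these belongs to O.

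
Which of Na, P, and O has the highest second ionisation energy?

After 1 electron has been removed, what remains? Na⁺ is the bare [Ne] core; P⁺ still has 4 valence electrons; O⁺ still has 5 valence electrons.
Core electrons are held far more tightly than valence electrons, so Na tops the IE_2 order.
Valence configurations: P⁺ [Ne]3s²3p², O⁺ [He]2s²2p³.
Tabulated IE_2 (kJ/mol): Na 4562, P 1907, O 3388.
Overall IE_2 order: P < O < Na.

Na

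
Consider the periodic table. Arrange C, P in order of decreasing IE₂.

C > P

The second ionization energy removes an electron from the +1 ion. For each element: C⁺ still has 3 valence electrons; P⁺ still has 4 valence electrons.
All are still removing valence electrons, so compare the +1 ions as you would atoms: IE_2 generally rises across a period (higher Z_eff) and falls down a group (larger shell), subject to the usual subshell exceptions.
Valence configurations: C⁺ [He]2s²2p¹, P⁺ [Ne]3s²3p².
The numbers (kJ/mol): C 2353, P 1907.
Putting it together, IE_2: P < C.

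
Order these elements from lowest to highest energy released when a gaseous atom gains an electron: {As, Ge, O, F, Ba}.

Ba, As, Ge, O, F

O is in period 2, group 16; F is in period 2, group 17; Ge is in period 4, group 14; As is in period 4, group 15; Ba is in period 6, group 2.
Electron affinity generally becomes more exothermic across a period toward the halogens and less exothermic down a group.
Here both period and group differ, so the two effects have to be weighed against each other.
As > Ba: both effects reinforce here, so As is clearly the higher of the two.
Ge > As: this pair runs against the simple trend — see the exception note.
O > Ge: relative to Ge, both the across-period and down-group shifts push O's electron affinity up.
F > O: F lies to the right of O in period 2, so the across-period effect alone puts F higher.
Note the exception: Ge has a higher electron affinity than As, contrary to the simple trend — adding an electron to As's half-filled 4p³ is unfavourable, so Ge (4p²) has the more exothermic EA.
Tabulated electron affinity (kJ/mol): O 141, F 328, Ge 119, As 78, Ba 14.
So from lowest to highest: Ba < As < Ge < O < F.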